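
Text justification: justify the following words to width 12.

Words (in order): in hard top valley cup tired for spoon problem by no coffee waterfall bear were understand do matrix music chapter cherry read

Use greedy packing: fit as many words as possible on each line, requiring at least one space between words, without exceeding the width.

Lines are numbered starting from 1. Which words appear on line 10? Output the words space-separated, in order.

Line 1: ['in', 'hard', 'top'] (min_width=11, slack=1)
Line 2: ['valley', 'cup'] (min_width=10, slack=2)
Line 3: ['tired', 'for'] (min_width=9, slack=3)
Line 4: ['spoon'] (min_width=5, slack=7)
Line 5: ['problem', 'by'] (min_width=10, slack=2)
Line 6: ['no', 'coffee'] (min_width=9, slack=3)
Line 7: ['waterfall'] (min_width=9, slack=3)
Line 8: ['bear', 'were'] (min_width=9, slack=3)
Line 9: ['understand'] (min_width=10, slack=2)
Line 10: ['do', 'matrix'] (min_width=9, slack=3)
Line 11: ['music'] (min_width=5, slack=7)
Line 12: ['chapter'] (min_width=7, slack=5)
Line 13: ['cherry', 'read'] (min_width=11, slack=1)

Answer: do matrix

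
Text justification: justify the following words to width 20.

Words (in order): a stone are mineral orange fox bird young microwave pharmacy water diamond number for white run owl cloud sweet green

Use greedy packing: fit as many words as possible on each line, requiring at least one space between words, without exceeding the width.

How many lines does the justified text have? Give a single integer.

Line 1: ['a', 'stone', 'are', 'mineral'] (min_width=19, slack=1)
Line 2: ['orange', 'fox', 'bird'] (min_width=15, slack=5)
Line 3: ['young', 'microwave'] (min_width=15, slack=5)
Line 4: ['pharmacy', 'water'] (min_width=14, slack=6)
Line 5: ['diamond', 'number', 'for'] (min_width=18, slack=2)
Line 6: ['white', 'run', 'owl', 'cloud'] (min_width=19, slack=1)
Line 7: ['sweet', 'green'] (min_width=11, slack=9)
Total lines: 7

Answer: 7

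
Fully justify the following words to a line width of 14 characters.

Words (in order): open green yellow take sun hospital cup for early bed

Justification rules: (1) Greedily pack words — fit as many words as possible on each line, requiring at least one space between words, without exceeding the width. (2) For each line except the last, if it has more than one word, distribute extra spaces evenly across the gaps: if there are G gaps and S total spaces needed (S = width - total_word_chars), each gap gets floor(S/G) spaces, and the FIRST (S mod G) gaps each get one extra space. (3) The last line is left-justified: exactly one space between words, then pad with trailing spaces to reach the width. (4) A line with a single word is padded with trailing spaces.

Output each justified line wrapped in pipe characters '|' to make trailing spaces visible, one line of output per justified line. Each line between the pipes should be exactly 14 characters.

Line 1: ['open', 'green'] (min_width=10, slack=4)
Line 2: ['yellow', 'take'] (min_width=11, slack=3)
Line 3: ['sun', 'hospital'] (min_width=12, slack=2)
Line 4: ['cup', 'for', 'early'] (min_width=13, slack=1)
Line 5: ['bed'] (min_width=3, slack=11)

Answer: |open     green|
|yellow    take|
|sun   hospital|
|cup  for early|
|bed           |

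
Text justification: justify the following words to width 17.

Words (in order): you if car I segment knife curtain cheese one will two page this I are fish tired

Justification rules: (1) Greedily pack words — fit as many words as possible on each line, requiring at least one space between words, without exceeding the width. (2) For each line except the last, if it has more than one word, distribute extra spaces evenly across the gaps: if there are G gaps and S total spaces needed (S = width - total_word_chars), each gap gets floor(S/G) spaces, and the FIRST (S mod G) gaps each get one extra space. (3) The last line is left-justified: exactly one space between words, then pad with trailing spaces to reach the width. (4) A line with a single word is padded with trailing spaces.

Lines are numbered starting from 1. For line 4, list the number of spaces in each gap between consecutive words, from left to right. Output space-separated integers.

Line 1: ['you', 'if', 'car', 'I'] (min_width=12, slack=5)
Line 2: ['segment', 'knife'] (min_width=13, slack=4)
Line 3: ['curtain', 'cheese'] (min_width=14, slack=3)
Line 4: ['one', 'will', 'two', 'page'] (min_width=17, slack=0)
Line 5: ['this', 'I', 'are', 'fish'] (min_width=15, slack=2)
Line 6: ['tired'] (min_width=5, slack=12)

Answer: 1 1 1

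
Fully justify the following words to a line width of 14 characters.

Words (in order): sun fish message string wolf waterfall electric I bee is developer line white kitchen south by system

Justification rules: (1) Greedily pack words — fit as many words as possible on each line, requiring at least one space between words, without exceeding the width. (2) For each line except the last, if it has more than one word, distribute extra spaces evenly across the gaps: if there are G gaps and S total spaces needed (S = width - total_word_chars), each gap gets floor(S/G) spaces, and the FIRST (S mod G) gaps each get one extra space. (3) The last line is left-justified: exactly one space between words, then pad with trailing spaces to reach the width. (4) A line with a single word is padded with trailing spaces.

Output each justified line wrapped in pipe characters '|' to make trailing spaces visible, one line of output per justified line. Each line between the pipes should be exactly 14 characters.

Answer: |sun       fish|
|message string|
|wolf waterfall|
|electric I bee|
|is   developer|
|line     white|
|kitchen  south|
|by system     |

Derivation:
Line 1: ['sun', 'fish'] (min_width=8, slack=6)
Line 2: ['message', 'string'] (min_width=14, slack=0)
Line 3: ['wolf', 'waterfall'] (min_width=14, slack=0)
Line 4: ['electric', 'I', 'bee'] (min_width=14, slack=0)
Line 5: ['is', 'developer'] (min_width=12, slack=2)
Line 6: ['line', 'white'] (min_width=10, slack=4)
Line 7: ['kitchen', 'south'] (min_width=13, slack=1)
Line 8: ['by', 'system'] (min_width=9, slack=5)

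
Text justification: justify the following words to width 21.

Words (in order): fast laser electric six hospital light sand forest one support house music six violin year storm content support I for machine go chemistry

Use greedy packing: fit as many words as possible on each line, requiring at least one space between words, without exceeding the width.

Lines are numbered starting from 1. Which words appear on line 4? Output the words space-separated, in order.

Answer: support house music

Derivation:
Line 1: ['fast', 'laser', 'electric'] (min_width=19, slack=2)
Line 2: ['six', 'hospital', 'light'] (min_width=18, slack=3)
Line 3: ['sand', 'forest', 'one'] (min_width=15, slack=6)
Line 4: ['support', 'house', 'music'] (min_width=19, slack=2)
Line 5: ['six', 'violin', 'year', 'storm'] (min_width=21, slack=0)
Line 6: ['content', 'support', 'I', 'for'] (min_width=21, slack=0)
Line 7: ['machine', 'go', 'chemistry'] (min_width=20, slack=1)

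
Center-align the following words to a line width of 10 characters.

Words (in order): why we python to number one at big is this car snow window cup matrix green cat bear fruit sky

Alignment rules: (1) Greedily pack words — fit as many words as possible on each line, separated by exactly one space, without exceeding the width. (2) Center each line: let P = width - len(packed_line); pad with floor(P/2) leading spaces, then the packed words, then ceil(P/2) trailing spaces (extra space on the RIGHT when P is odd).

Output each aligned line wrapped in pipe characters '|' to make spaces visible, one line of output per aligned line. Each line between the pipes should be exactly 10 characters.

Answer: |  why we  |
|python to |
|number one|
|at big is |
| this car |
|   snow   |
|window cup|
|  matrix  |
|green cat |
|bear fruit|
|   sky    |

Derivation:
Line 1: ['why', 'we'] (min_width=6, slack=4)
Line 2: ['python', 'to'] (min_width=9, slack=1)
Line 3: ['number', 'one'] (min_width=10, slack=0)
Line 4: ['at', 'big', 'is'] (min_width=9, slack=1)
Line 5: ['this', 'car'] (min_width=8, slack=2)
Line 6: ['snow'] (min_width=4, slack=6)
Line 7: ['window', 'cup'] (min_width=10, slack=0)
Line 8: ['matrix'] (min_width=6, slack=4)
Line 9: ['green', 'cat'] (min_width=9, slack=1)
Line 10: ['bear', 'fruit'] (min_width=10, slack=0)
Line 11: ['sky'] (min_width=3, slack=7)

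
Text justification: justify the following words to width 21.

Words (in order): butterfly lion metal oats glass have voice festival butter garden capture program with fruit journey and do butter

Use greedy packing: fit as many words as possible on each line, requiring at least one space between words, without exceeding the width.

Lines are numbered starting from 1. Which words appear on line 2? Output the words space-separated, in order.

Line 1: ['butterfly', 'lion', 'metal'] (min_width=20, slack=1)
Line 2: ['oats', 'glass', 'have', 'voice'] (min_width=21, slack=0)
Line 3: ['festival', 'butter'] (min_width=15, slack=6)
Line 4: ['garden', 'capture'] (min_width=14, slack=7)
Line 5: ['program', 'with', 'fruit'] (min_width=18, slack=3)
Line 6: ['journey', 'and', 'do', 'butter'] (min_width=21, slack=0)

Answer: oats glass have voice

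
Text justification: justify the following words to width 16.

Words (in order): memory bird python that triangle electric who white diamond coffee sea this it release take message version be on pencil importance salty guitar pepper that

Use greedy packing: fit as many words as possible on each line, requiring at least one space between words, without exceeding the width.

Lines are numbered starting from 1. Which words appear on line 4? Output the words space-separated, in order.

Line 1: ['memory', 'bird'] (min_width=11, slack=5)
Line 2: ['python', 'that'] (min_width=11, slack=5)
Line 3: ['triangle'] (min_width=8, slack=8)
Line 4: ['electric', 'who'] (min_width=12, slack=4)
Line 5: ['white', 'diamond'] (min_width=13, slack=3)
Line 6: ['coffee', 'sea', 'this'] (min_width=15, slack=1)
Line 7: ['it', 'release', 'take'] (min_width=15, slack=1)
Line 8: ['message', 'version'] (min_width=15, slack=1)
Line 9: ['be', 'on', 'pencil'] (min_width=12, slack=4)
Line 10: ['importance', 'salty'] (min_width=16, slack=0)
Line 11: ['guitar', 'pepper'] (min_width=13, slack=3)
Line 12: ['that'] (min_width=4, slack=12)

Answer: electric who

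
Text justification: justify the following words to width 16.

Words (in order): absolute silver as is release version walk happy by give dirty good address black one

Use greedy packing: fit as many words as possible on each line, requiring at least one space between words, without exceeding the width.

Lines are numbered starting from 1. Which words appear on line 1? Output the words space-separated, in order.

Line 1: ['absolute', 'silver'] (min_width=15, slack=1)
Line 2: ['as', 'is', 'release'] (min_width=13, slack=3)
Line 3: ['version', 'walk'] (min_width=12, slack=4)
Line 4: ['happy', 'by', 'give'] (min_width=13, slack=3)
Line 5: ['dirty', 'good'] (min_width=10, slack=6)
Line 6: ['address', 'black'] (min_width=13, slack=3)
Line 7: ['one'] (min_width=3, slack=13)

Answer: absolute silver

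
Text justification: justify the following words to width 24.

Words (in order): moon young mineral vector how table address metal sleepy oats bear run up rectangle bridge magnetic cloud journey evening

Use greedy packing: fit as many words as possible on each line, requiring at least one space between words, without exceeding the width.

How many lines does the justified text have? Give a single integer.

Answer: 6

Derivation:
Line 1: ['moon', 'young', 'mineral'] (min_width=18, slack=6)
Line 2: ['vector', 'how', 'table', 'address'] (min_width=24, slack=0)
Line 3: ['metal', 'sleepy', 'oats', 'bear'] (min_width=22, slack=2)
Line 4: ['run', 'up', 'rectangle', 'bridge'] (min_width=23, slack=1)
Line 5: ['magnetic', 'cloud', 'journey'] (min_width=22, slack=2)
Line 6: ['evening'] (min_width=7, slack=17)
Total lines: 6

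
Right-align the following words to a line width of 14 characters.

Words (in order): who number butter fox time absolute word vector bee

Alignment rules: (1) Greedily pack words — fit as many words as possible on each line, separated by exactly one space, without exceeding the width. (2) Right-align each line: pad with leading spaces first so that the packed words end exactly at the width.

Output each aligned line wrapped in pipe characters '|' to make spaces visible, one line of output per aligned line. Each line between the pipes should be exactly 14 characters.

Answer: |    who number|
|    butter fox|
| time absolute|
|   word vector|
|           bee|

Derivation:
Line 1: ['who', 'number'] (min_width=10, slack=4)
Line 2: ['butter', 'fox'] (min_width=10, slack=4)
Line 3: ['time', 'absolute'] (min_width=13, slack=1)
Line 4: ['word', 'vector'] (min_width=11, slack=3)
Line 5: ['bee'] (min_width=3, slack=11)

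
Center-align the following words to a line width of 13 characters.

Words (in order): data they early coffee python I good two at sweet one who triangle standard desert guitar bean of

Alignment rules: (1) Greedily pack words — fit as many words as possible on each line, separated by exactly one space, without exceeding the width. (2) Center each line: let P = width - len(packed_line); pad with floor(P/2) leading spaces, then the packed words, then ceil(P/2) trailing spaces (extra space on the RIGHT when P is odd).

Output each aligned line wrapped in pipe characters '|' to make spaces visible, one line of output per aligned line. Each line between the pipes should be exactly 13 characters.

Line 1: ['data', 'they'] (min_width=9, slack=4)
Line 2: ['early', 'coffee'] (min_width=12, slack=1)
Line 3: ['python', 'I', 'good'] (min_width=13, slack=0)
Line 4: ['two', 'at', 'sweet'] (min_width=12, slack=1)
Line 5: ['one', 'who'] (min_width=7, slack=6)
Line 6: ['triangle'] (min_width=8, slack=5)
Line 7: ['standard'] (min_width=8, slack=5)
Line 8: ['desert', 'guitar'] (min_width=13, slack=0)
Line 9: ['bean', 'of'] (min_width=7, slack=6)

Answer: |  data they  |
|early coffee |
|python I good|
|two at sweet |
|   one who   |
|  triangle   |
|  standard   |
|desert guitar|
|   bean of   |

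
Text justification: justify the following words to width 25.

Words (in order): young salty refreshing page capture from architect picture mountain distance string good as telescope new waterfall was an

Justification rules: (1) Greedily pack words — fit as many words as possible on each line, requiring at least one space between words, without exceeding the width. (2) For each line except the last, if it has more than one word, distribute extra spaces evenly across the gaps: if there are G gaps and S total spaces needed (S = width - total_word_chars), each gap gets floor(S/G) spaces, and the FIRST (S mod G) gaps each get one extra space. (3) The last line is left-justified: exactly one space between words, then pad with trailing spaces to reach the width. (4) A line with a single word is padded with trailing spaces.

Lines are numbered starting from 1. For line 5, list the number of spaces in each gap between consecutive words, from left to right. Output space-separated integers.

Answer: 3 2 2

Derivation:
Line 1: ['young', 'salty', 'refreshing'] (min_width=22, slack=3)
Line 2: ['page', 'capture', 'from'] (min_width=17, slack=8)
Line 3: ['architect', 'picture'] (min_width=17, slack=8)
Line 4: ['mountain', 'distance', 'string'] (min_width=24, slack=1)
Line 5: ['good', 'as', 'telescope', 'new'] (min_width=21, slack=4)
Line 6: ['waterfall', 'was', 'an'] (min_width=16, slack=9)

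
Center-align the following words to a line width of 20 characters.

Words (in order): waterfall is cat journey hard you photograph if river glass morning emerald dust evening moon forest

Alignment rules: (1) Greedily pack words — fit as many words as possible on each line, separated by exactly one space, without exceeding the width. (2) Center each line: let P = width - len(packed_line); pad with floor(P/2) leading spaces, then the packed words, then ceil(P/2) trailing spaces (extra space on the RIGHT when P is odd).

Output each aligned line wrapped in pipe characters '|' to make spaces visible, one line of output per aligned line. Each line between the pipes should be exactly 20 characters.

Answer: |  waterfall is cat  |
|  journey hard you  |
|photograph if river |
|   glass morning    |
|emerald dust evening|
|    moon forest     |

Derivation:
Line 1: ['waterfall', 'is', 'cat'] (min_width=16, slack=4)
Line 2: ['journey', 'hard', 'you'] (min_width=16, slack=4)
Line 3: ['photograph', 'if', 'river'] (min_width=19, slack=1)
Line 4: ['glass', 'morning'] (min_width=13, slack=7)
Line 5: ['emerald', 'dust', 'evening'] (min_width=20, slack=0)
Line 6: ['moon', 'forest'] (min_width=11, slack=9)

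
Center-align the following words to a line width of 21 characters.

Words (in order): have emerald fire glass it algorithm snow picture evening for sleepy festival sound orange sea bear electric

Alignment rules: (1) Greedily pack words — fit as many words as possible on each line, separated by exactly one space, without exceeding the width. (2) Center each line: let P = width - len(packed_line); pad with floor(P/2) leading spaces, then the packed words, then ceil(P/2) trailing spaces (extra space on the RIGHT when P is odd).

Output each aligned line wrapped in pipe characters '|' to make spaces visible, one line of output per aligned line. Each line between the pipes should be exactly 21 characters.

Answer: |  have emerald fire  |
| glass it algorithm  |
|snow picture evening |
| for sleepy festival |
|sound orange sea bear|
|      electric       |

Derivation:
Line 1: ['have', 'emerald', 'fire'] (min_width=17, slack=4)
Line 2: ['glass', 'it', 'algorithm'] (min_width=18, slack=3)
Line 3: ['snow', 'picture', 'evening'] (min_width=20, slack=1)
Line 4: ['for', 'sleepy', 'festival'] (min_width=19, slack=2)
Line 5: ['sound', 'orange', 'sea', 'bear'] (min_width=21, slack=0)
Line 6: ['electric'] (min_width=8, slack=13)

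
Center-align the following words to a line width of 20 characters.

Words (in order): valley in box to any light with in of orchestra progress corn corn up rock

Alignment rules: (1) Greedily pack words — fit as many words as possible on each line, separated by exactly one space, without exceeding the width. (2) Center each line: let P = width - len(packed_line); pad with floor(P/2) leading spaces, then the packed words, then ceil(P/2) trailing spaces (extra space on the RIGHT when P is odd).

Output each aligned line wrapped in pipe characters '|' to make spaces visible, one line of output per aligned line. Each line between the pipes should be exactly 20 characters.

Answer: |valley in box to any|
|  light with in of  |
| orchestra progress |
| corn corn up rock  |

Derivation:
Line 1: ['valley', 'in', 'box', 'to', 'any'] (min_width=20, slack=0)
Line 2: ['light', 'with', 'in', 'of'] (min_width=16, slack=4)
Line 3: ['orchestra', 'progress'] (min_width=18, slack=2)
Line 4: ['corn', 'corn', 'up', 'rock'] (min_width=17, slack=3)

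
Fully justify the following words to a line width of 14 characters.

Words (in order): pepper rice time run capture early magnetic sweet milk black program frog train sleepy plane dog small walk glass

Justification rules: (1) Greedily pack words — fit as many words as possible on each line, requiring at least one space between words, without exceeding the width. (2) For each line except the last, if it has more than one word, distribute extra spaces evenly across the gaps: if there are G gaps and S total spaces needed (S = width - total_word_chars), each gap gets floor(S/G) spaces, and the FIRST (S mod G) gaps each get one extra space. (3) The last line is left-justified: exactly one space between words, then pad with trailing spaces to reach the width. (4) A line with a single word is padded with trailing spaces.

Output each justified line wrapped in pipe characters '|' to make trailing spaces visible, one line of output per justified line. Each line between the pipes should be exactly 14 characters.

Answer: |pepper    rice|
|time       run|
|capture  early|
|magnetic sweet|
|milk     black|
|program   frog|
|train   sleepy|
|plane      dog|
|small     walk|
|glass         |

Derivation:
Line 1: ['pepper', 'rice'] (min_width=11, slack=3)
Line 2: ['time', 'run'] (min_width=8, slack=6)
Line 3: ['capture', 'early'] (min_width=13, slack=1)
Line 4: ['magnetic', 'sweet'] (min_width=14, slack=0)
Line 5: ['milk', 'black'] (min_width=10, slack=4)
Line 6: ['program', 'frog'] (min_width=12, slack=2)
Line 7: ['train', 'sleepy'] (min_width=12, slack=2)
Line 8: ['plane', 'dog'] (min_width=9, slack=5)
Line 9: ['small', 'walk'] (min_width=10, slack=4)
Line 10: ['glass'] (min_width=5, slack=9)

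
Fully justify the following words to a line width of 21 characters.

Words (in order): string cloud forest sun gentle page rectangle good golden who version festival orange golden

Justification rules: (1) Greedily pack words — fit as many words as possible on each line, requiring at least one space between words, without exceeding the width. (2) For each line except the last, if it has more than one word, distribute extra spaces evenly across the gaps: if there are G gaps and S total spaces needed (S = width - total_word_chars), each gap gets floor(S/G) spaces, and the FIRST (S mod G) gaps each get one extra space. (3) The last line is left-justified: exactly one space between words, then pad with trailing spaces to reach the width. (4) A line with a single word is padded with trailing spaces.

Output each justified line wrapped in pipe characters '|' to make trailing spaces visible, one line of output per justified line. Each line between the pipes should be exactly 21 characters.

Answer: |string  cloud  forest|
|sun    gentle    page|
|rectangle good golden|
|who  version festival|
|orange golden        |

Derivation:
Line 1: ['string', 'cloud', 'forest'] (min_width=19, slack=2)
Line 2: ['sun', 'gentle', 'page'] (min_width=15, slack=6)
Line 3: ['rectangle', 'good', 'golden'] (min_width=21, slack=0)
Line 4: ['who', 'version', 'festival'] (min_width=20, slack=1)
Line 5: ['orange', 'golden'] (min_width=13, slack=8)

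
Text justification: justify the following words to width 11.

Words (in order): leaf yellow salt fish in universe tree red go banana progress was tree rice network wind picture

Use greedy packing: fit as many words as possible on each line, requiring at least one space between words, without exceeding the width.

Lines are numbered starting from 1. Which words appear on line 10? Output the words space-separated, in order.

Line 1: ['leaf', 'yellow'] (min_width=11, slack=0)
Line 2: ['salt', 'fish'] (min_width=9, slack=2)
Line 3: ['in', 'universe'] (min_width=11, slack=0)
Line 4: ['tree', 'red', 'go'] (min_width=11, slack=0)
Line 5: ['banana'] (min_width=6, slack=5)
Line 6: ['progress'] (min_width=8, slack=3)
Line 7: ['was', 'tree'] (min_width=8, slack=3)
Line 8: ['rice'] (min_width=4, slack=7)
Line 9: ['network'] (min_width=7, slack=4)
Line 10: ['wind'] (min_width=4, slack=7)
Line 11: ['picture'] (min_width=7, slack=4)

Answer: wind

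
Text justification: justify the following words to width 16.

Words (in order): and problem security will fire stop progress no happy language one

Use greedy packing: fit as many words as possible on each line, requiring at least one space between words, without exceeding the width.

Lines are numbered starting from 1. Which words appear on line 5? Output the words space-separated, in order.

Answer: happy language

Derivation:
Line 1: ['and', 'problem'] (min_width=11, slack=5)
Line 2: ['security', 'will'] (min_width=13, slack=3)
Line 3: ['fire', 'stop'] (min_width=9, slack=7)
Line 4: ['progress', 'no'] (min_width=11, slack=5)
Line 5: ['happy', 'language'] (min_width=14, slack=2)
Line 6: ['one'] (min_width=3, slack=13)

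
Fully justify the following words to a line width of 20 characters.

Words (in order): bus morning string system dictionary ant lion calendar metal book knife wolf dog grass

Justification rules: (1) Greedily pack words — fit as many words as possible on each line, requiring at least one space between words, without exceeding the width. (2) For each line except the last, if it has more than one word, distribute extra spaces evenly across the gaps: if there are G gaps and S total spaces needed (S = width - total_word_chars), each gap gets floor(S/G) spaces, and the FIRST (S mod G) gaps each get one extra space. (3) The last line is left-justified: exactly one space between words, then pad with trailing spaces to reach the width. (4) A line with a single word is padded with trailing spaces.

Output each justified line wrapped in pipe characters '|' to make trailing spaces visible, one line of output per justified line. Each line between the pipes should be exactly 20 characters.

Line 1: ['bus', 'morning', 'string'] (min_width=18, slack=2)
Line 2: ['system', 'dictionary'] (min_width=17, slack=3)
Line 3: ['ant', 'lion', 'calendar'] (min_width=17, slack=3)
Line 4: ['metal', 'book', 'knife'] (min_width=16, slack=4)
Line 5: ['wolf', 'dog', 'grass'] (min_width=14, slack=6)

Answer: |bus  morning  string|
|system    dictionary|
|ant   lion  calendar|
|metal   book   knife|
|wolf dog grass      |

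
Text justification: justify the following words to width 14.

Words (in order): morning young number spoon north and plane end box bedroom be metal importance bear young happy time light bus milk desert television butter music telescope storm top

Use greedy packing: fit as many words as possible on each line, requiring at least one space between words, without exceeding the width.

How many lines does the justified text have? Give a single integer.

Line 1: ['morning', 'young'] (min_width=13, slack=1)
Line 2: ['number', 'spoon'] (min_width=12, slack=2)
Line 3: ['north', 'and'] (min_width=9, slack=5)
Line 4: ['plane', 'end', 'box'] (min_width=13, slack=1)
Line 5: ['bedroom', 'be'] (min_width=10, slack=4)
Line 6: ['metal'] (min_width=5, slack=9)
Line 7: ['importance'] (min_width=10, slack=4)
Line 8: ['bear', 'young'] (min_width=10, slack=4)
Line 9: ['happy', 'time'] (min_width=10, slack=4)
Line 10: ['light', 'bus', 'milk'] (min_width=14, slack=0)
Line 11: ['desert'] (min_width=6, slack=8)
Line 12: ['television'] (min_width=10, slack=4)
Line 13: ['butter', 'music'] (min_width=12, slack=2)
Line 14: ['telescope'] (min_width=9, slack=5)
Line 15: ['storm', 'top'] (min_width=9, slack=5)
Total lines: 15

Answer: 15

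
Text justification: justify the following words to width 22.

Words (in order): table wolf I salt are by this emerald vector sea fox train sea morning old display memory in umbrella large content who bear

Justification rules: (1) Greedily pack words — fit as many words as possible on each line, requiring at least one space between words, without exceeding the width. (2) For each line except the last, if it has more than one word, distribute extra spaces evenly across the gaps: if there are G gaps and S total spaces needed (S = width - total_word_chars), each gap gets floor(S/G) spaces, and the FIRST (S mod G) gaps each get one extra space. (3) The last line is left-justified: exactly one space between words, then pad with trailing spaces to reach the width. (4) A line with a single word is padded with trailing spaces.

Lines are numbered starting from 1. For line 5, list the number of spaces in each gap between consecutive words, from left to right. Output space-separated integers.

Line 1: ['table', 'wolf', 'I', 'salt', 'are'] (min_width=21, slack=1)
Line 2: ['by', 'this', 'emerald', 'vector'] (min_width=22, slack=0)
Line 3: ['sea', 'fox', 'train', 'sea'] (min_width=17, slack=5)
Line 4: ['morning', 'old', 'display'] (min_width=19, slack=3)
Line 5: ['memory', 'in', 'umbrella'] (min_width=18, slack=4)
Line 6: ['large', 'content', 'who', 'bear'] (min_width=22, slack=0)

Answer: 3 3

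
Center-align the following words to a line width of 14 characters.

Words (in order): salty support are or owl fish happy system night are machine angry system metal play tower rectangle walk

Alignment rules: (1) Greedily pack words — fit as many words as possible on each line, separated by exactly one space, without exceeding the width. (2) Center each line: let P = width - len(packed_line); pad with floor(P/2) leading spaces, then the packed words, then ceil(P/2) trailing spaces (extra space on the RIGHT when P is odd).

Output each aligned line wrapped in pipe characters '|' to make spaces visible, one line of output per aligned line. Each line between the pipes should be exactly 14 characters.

Answer: |salty support |
|  are or owl  |
|  fish happy  |
| system night |
| are machine  |
| angry system |
|  metal play  |
|    tower     |
|rectangle walk|

Derivation:
Line 1: ['salty', 'support'] (min_width=13, slack=1)
Line 2: ['are', 'or', 'owl'] (min_width=10, slack=4)
Line 3: ['fish', 'happy'] (min_width=10, slack=4)
Line 4: ['system', 'night'] (min_width=12, slack=2)
Line 5: ['are', 'machine'] (min_width=11, slack=3)
Line 6: ['angry', 'system'] (min_width=12, slack=2)
Line 7: ['metal', 'play'] (min_width=10, slack=4)
Line 8: ['tower'] (min_width=5, slack=9)
Line 9: ['rectangle', 'walk'] (min_width=14, slack=0)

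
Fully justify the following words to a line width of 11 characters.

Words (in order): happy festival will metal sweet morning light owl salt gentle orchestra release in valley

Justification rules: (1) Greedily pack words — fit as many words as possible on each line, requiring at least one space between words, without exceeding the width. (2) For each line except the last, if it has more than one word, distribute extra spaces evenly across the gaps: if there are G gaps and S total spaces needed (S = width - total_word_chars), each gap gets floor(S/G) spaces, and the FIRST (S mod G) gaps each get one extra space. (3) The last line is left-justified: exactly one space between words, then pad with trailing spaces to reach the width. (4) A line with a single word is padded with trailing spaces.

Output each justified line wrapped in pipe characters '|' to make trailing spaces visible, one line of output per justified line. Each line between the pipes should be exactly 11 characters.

Line 1: ['happy'] (min_width=5, slack=6)
Line 2: ['festival'] (min_width=8, slack=3)
Line 3: ['will', 'metal'] (min_width=10, slack=1)
Line 4: ['sweet'] (min_width=5, slack=6)
Line 5: ['morning'] (min_width=7, slack=4)
Line 6: ['light', 'owl'] (min_width=9, slack=2)
Line 7: ['salt', 'gentle'] (min_width=11, slack=0)
Line 8: ['orchestra'] (min_width=9, slack=2)
Line 9: ['release', 'in'] (min_width=10, slack=1)
Line 10: ['valley'] (min_width=6, slack=5)

Answer: |happy      |
|festival   |
|will  metal|
|sweet      |
|morning    |
|light   owl|
|salt gentle|
|orchestra  |
|release  in|
|valley     |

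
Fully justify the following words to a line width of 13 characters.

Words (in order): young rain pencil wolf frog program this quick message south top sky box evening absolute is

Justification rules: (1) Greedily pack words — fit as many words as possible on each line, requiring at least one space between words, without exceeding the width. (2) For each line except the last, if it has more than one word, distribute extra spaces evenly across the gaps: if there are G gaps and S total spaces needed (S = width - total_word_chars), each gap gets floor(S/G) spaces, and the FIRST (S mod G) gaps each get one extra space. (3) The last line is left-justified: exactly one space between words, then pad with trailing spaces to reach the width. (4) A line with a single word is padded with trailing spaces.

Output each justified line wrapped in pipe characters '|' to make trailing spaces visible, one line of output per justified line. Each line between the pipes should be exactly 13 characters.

Line 1: ['young', 'rain'] (min_width=10, slack=3)
Line 2: ['pencil', 'wolf'] (min_width=11, slack=2)
Line 3: ['frog', 'program'] (min_width=12, slack=1)
Line 4: ['this', 'quick'] (min_width=10, slack=3)
Line 5: ['message', 'south'] (min_width=13, slack=0)
Line 6: ['top', 'sky', 'box'] (min_width=11, slack=2)
Line 7: ['evening'] (min_width=7, slack=6)
Line 8: ['absolute', 'is'] (min_width=11, slack=2)

Answer: |young    rain|
|pencil   wolf|
|frog  program|
|this    quick|
|message south|
|top  sky  box|
|evening      |
|absolute is  |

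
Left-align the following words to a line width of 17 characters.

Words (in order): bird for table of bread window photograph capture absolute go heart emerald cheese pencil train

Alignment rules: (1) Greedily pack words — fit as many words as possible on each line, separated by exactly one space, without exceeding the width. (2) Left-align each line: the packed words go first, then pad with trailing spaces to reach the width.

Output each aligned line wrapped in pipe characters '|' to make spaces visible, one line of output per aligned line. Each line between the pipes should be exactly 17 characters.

Line 1: ['bird', 'for', 'table', 'of'] (min_width=17, slack=0)
Line 2: ['bread', 'window'] (min_width=12, slack=5)
Line 3: ['photograph'] (min_width=10, slack=7)
Line 4: ['capture', 'absolute'] (min_width=16, slack=1)
Line 5: ['go', 'heart', 'emerald'] (min_width=16, slack=1)
Line 6: ['cheese', 'pencil'] (min_width=13, slack=4)
Line 7: ['train'] (min_width=5, slack=12)

Answer: |bird for table of|
|bread window     |
|photograph       |
|capture absolute |
|go heart emerald |
|cheese pencil    |
|train            |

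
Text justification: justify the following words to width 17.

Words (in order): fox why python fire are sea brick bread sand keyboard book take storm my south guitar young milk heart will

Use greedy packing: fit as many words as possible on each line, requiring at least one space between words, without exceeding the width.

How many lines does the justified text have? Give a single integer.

Line 1: ['fox', 'why', 'python'] (min_width=14, slack=3)
Line 2: ['fire', 'are', 'sea'] (min_width=12, slack=5)
Line 3: ['brick', 'bread', 'sand'] (min_width=16, slack=1)
Line 4: ['keyboard', 'book'] (min_width=13, slack=4)
Line 5: ['take', 'storm', 'my'] (min_width=13, slack=4)
Line 6: ['south', 'guitar'] (min_width=12, slack=5)
Line 7: ['young', 'milk', 'heart'] (min_width=16, slack=1)
Line 8: ['will'] (min_width=4, slack=13)
Total lines: 8

Answer: 8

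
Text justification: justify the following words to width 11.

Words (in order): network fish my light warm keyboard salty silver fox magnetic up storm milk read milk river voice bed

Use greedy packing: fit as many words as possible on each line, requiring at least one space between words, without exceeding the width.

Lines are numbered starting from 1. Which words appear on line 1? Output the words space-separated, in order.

Line 1: ['network'] (min_width=7, slack=4)
Line 2: ['fish', 'my'] (min_width=7, slack=4)
Line 3: ['light', 'warm'] (min_width=10, slack=1)
Line 4: ['keyboard'] (min_width=8, slack=3)
Line 5: ['salty'] (min_width=5, slack=6)
Line 6: ['silver', 'fox'] (min_width=10, slack=1)
Line 7: ['magnetic', 'up'] (min_width=11, slack=0)
Line 8: ['storm', 'milk'] (min_width=10, slack=1)
Line 9: ['read', 'milk'] (min_width=9, slack=2)
Line 10: ['river', 'voice'] (min_width=11, slack=0)
Line 11: ['bed'] (min_width=3, slack=8)

Answer: network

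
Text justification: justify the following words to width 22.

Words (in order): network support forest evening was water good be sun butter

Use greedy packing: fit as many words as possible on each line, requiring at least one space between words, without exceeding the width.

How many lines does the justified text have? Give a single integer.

Answer: 3

Derivation:
Line 1: ['network', 'support', 'forest'] (min_width=22, slack=0)
Line 2: ['evening', 'was', 'water', 'good'] (min_width=22, slack=0)
Line 3: ['be', 'sun', 'butter'] (min_width=13, slack=9)
Total lines: 3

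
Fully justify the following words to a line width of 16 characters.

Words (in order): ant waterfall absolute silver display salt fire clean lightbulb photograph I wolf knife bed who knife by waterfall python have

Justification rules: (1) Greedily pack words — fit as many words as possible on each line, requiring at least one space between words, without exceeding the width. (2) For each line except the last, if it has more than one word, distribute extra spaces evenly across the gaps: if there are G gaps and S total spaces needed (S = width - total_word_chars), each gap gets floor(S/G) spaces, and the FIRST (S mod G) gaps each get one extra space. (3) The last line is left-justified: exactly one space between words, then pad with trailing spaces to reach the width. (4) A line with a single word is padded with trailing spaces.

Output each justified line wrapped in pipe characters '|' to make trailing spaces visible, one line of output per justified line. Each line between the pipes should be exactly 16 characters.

Answer: |ant    waterfall|
|absolute  silver|
|display     salt|
|fire       clean|
|lightbulb       |
|photograph     I|
|wolf  knife  bed|
|who   knife   by|
|waterfall python|
|have            |

Derivation:
Line 1: ['ant', 'waterfall'] (min_width=13, slack=3)
Line 2: ['absolute', 'silver'] (min_width=15, slack=1)
Line 3: ['display', 'salt'] (min_width=12, slack=4)
Line 4: ['fire', 'clean'] (min_width=10, slack=6)
Line 5: ['lightbulb'] (min_width=9, slack=7)
Line 6: ['photograph', 'I'] (min_width=12, slack=4)
Line 7: ['wolf', 'knife', 'bed'] (min_width=14, slack=2)
Line 8: ['who', 'knife', 'by'] (min_width=12, slack=4)
Line 9: ['waterfall', 'python'] (min_width=16, slack=0)
Line 10: ['have'] (min_width=4, slack=12)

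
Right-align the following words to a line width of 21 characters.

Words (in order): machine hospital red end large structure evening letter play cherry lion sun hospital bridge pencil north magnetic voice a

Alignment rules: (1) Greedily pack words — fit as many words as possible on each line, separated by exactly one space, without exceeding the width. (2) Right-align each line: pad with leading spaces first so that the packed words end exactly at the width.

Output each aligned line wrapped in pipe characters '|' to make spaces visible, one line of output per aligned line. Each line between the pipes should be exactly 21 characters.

Line 1: ['machine', 'hospital', 'red'] (min_width=20, slack=1)
Line 2: ['end', 'large', 'structure'] (min_width=19, slack=2)
Line 3: ['evening', 'letter', 'play'] (min_width=19, slack=2)
Line 4: ['cherry', 'lion', 'sun'] (min_width=15, slack=6)
Line 5: ['hospital', 'bridge'] (min_width=15, slack=6)
Line 6: ['pencil', 'north', 'magnetic'] (min_width=21, slack=0)
Line 7: ['voice', 'a'] (min_width=7, slack=14)

Answer: | machine hospital red|
|  end large structure|
|  evening letter play|
|      cherry lion sun|
|      hospital bridge|
|pencil north magnetic|
|              voice a|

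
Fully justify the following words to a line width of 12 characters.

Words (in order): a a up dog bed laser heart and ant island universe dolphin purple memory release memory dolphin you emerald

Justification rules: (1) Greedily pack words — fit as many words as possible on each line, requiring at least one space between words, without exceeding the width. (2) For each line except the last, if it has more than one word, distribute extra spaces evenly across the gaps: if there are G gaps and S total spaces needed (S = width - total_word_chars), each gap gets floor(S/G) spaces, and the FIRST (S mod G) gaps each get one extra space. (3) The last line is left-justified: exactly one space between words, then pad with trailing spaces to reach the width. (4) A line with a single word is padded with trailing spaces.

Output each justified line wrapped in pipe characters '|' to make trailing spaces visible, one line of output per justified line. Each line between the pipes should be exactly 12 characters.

Line 1: ['a', 'a', 'up', 'dog'] (min_width=10, slack=2)
Line 2: ['bed', 'laser'] (min_width=9, slack=3)
Line 3: ['heart', 'and'] (min_width=9, slack=3)
Line 4: ['ant', 'island'] (min_width=10, slack=2)
Line 5: ['universe'] (min_width=8, slack=4)
Line 6: ['dolphin'] (min_width=7, slack=5)
Line 7: ['purple'] (min_width=6, slack=6)
Line 8: ['memory'] (min_width=6, slack=6)
Line 9: ['release'] (min_width=7, slack=5)
Line 10: ['memory'] (min_width=6, slack=6)
Line 11: ['dolphin', 'you'] (min_width=11, slack=1)
Line 12: ['emerald'] (min_width=7, slack=5)

Answer: |a  a  up dog|
|bed    laser|
|heart    and|
|ant   island|
|universe    |
|dolphin     |
|purple      |
|memory      |
|release     |
|memory      |
|dolphin  you|
|emerald     |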